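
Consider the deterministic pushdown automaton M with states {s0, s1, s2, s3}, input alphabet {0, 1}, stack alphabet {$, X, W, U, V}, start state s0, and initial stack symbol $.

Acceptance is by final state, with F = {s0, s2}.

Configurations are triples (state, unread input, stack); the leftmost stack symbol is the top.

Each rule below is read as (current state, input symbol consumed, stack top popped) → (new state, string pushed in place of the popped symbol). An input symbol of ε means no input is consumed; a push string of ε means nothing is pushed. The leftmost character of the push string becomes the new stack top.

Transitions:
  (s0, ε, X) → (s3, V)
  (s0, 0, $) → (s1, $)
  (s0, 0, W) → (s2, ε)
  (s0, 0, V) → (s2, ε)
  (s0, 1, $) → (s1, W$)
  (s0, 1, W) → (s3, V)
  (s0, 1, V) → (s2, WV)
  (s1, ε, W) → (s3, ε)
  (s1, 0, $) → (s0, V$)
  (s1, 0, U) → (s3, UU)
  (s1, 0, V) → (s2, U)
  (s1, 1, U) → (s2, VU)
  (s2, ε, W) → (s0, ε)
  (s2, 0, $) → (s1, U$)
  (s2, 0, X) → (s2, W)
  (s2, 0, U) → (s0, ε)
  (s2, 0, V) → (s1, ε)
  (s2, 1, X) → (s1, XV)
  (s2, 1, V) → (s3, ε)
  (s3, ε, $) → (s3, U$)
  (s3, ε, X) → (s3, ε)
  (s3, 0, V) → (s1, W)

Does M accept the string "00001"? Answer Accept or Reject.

Accept

(s0, 00001, $)
  read 0, top $: go to s1, push $ → (s1, 0001, $)
  read 0, top $: go to s0, push V$ → (s0, 001, V$)
  read 0, top V: go to s2, push ε → (s2, 01, $)
  read 0, top $: go to s1, push U$ → (s1, 1, U$)
  read 1, top U: go to s2, push VU → (s2, ε, VU$)
All input consumed; state s2 ∈ F.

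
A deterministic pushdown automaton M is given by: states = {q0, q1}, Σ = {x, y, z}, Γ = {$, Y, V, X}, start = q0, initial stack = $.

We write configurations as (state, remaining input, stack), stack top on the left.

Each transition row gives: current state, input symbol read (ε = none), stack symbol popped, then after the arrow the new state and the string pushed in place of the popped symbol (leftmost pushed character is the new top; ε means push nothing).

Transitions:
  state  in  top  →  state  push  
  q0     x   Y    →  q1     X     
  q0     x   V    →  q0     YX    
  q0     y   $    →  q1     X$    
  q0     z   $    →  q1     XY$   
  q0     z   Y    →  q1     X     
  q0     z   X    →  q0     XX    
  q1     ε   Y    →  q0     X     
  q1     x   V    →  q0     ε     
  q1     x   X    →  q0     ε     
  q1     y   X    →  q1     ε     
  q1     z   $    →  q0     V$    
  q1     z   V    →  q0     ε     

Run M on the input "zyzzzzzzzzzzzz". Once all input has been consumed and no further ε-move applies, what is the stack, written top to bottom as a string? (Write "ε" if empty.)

XXXXXXXXXXXXX$

(q0, zyzzzzzzzzzzzz, $)
  read z, top $: go to q1, push XY$ → (q1, yzzzzzzzzzzzz, XY$)
  read y, top X: go to q1, push ε → (q1, zzzzzzzzzzzz, Y$)
  ε-move, top Y: go to q0, push X → (q0, zzzzzzzzzzzz, X$)
  read z, top X: go to q0, push XX → (q0, zzzzzzzzzzz, XX$)
  read z, top X: go to q0, push XX → (q0, zzzzzzzzzz, XXX$)
  read z, top X: go to q0, push XX → (q0, zzzzzzzzz, XXXX$)
  read z, top X: go to q0, push XX → (q0, zzzzzzzz, XXXXX$)
  read z, top X: go to q0, push XX → (q0, zzzzzzz, XXXXXX$)
  read z, top X: go to q0, push XX → (q0, zzzzzz, XXXXXXX$)
  read z, top X: go to q0, push XX → (q0, zzzzz, XXXXXXXX$)
  read z, top X: go to q0, push XX → (q0, zzzz, XXXXXXXXX$)
  read z, top X: go to q0, push XX → (q0, zzz, XXXXXXXXXX$)
  read z, top X: go to q0, push XX → (q0, zz, XXXXXXXXXXX$)
  read z, top X: go to q0, push XX → (q0, z, XXXXXXXXXXXX$)
  read z, top X: go to q0, push XX → (q0, ε, XXXXXXXXXXXXX$)
All input consumed in state q0 with stack XXXXXXXXXXXXX$.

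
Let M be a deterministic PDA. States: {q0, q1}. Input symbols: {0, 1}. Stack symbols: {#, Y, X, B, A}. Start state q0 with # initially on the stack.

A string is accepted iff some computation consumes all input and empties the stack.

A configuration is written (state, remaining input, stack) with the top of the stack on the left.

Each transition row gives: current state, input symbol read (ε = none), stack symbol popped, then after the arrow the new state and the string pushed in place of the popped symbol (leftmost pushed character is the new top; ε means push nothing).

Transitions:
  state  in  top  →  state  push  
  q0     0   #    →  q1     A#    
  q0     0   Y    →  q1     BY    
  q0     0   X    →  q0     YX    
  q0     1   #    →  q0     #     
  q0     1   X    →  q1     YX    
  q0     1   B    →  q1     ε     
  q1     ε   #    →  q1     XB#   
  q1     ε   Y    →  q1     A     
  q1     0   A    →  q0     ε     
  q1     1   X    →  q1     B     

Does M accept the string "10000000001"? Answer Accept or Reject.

Reject

(q0, 10000000001, #)
  read 1, top #: go to q0, push # → (q0, 0000000001, #)
  read 0, top #: go to q1, push A# → (q1, 000000001, A#)
  read 0, top A: go to q0, push ε → (q0, 00000001, #)
  read 0, top #: go to q1, push A# → (q1, 0000001, A#)
  read 0, top A: go to q0, push ε → (q0, 000001, #)
  read 0, top #: go to q1, push A# → (q1, 00001, A#)
  read 0, top A: go to q0, push ε → (q0, 0001, #)
  read 0, top #: go to q1, push A# → (q1, 001, A#)
  read 0, top A: go to q0, push ε → (q0, 01, #)
  read 0, top #: go to q1, push A# → (q1, 1, A#)
No transition applies at (q1, 1, A#); input not fully consumed.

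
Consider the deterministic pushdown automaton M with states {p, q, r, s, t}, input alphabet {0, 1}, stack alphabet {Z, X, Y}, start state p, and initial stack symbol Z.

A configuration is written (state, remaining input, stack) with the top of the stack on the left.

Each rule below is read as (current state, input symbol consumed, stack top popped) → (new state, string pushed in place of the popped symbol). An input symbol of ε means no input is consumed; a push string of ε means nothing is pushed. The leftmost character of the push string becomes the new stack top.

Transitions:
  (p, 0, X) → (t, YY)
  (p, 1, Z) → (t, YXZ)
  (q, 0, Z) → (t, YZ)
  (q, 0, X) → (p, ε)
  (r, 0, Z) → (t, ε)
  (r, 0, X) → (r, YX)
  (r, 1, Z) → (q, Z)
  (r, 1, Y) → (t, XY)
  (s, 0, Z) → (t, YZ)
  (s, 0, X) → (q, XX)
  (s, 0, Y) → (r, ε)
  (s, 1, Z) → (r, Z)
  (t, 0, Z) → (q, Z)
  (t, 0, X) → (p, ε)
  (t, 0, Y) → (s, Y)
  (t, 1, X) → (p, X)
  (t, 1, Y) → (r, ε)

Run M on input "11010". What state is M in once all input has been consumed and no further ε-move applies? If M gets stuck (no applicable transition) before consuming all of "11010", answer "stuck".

(p, 11010, Z) ⊢ (t, 1010, YXZ) ⊢ (r, 010, XZ) ⊢ (r, 10, YXZ) ⊢ (t, 0, XYXZ) ⊢ (p, ε, YXZ)
All input consumed; M is in state p.

p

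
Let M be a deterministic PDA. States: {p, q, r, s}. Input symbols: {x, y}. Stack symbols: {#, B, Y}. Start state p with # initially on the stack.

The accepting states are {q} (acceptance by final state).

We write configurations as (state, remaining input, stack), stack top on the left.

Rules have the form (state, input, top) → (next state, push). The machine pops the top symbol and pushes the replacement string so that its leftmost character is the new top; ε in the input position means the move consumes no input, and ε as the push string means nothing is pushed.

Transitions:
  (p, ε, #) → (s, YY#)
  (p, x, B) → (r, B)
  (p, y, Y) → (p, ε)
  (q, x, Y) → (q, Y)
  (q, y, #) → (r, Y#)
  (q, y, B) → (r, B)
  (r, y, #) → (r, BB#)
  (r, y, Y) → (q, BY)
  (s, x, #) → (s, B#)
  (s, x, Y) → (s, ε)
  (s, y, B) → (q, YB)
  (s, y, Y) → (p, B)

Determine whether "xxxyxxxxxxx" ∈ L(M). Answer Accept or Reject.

Accept

(p, xxxyxxxxxxx, #)
  ε-move, top #: go to s, push YY# → (s, xxxyxxxxxxx, YY#)
  read x, top Y: go to s, push ε → (s, xxyxxxxxxx, Y#)
  read x, top Y: go to s, push ε → (s, xyxxxxxxx, #)
  read x, top #: go to s, push B# → (s, yxxxxxxx, B#)
  read y, top B: go to q, push YB → (q, xxxxxxx, YB#)
  read x, top Y: go to q, push Y → (q, xxxxxx, YB#)
  read x, top Y: go to q, push Y → (q, xxxxx, YB#)
  read x, top Y: go to q, push Y → (q, xxxx, YB#)
  read x, top Y: go to q, push Y → (q, xxx, YB#)
  read x, top Y: go to q, push Y → (q, xx, YB#)
  read x, top Y: go to q, push Y → (q, x, YB#)
  read x, top Y: go to q, push Y → (q, ε, YB#)
All input consumed; state q ∈ F.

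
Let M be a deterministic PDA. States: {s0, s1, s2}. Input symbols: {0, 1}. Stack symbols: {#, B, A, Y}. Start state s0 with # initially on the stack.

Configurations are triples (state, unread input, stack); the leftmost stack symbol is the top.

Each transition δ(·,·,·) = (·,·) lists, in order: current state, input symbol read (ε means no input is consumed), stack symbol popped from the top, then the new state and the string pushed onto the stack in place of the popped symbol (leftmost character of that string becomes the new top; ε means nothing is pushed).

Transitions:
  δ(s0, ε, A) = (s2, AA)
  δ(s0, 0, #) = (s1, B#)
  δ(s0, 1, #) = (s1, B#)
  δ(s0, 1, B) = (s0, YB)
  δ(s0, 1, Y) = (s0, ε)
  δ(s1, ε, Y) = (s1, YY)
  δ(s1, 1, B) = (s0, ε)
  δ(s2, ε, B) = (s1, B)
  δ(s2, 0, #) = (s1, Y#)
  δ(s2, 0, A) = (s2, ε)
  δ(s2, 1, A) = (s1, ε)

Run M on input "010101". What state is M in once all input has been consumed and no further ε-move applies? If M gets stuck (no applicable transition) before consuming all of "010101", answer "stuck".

(s0, 010101, #)
  read 0, top #: go to s1, push B# → (s1, 10101, B#)
  read 1, top B: go to s0, push ε → (s0, 0101, #)
  read 0, top #: go to s1, push B# → (s1, 101, B#)
  read 1, top B: go to s0, push ε → (s0, 01, #)
  read 0, top #: go to s1, push B# → (s1, 1, B#)
  read 1, top B: go to s0, push ε → (s0, ε, #)
All input consumed; M is in state s0.

s0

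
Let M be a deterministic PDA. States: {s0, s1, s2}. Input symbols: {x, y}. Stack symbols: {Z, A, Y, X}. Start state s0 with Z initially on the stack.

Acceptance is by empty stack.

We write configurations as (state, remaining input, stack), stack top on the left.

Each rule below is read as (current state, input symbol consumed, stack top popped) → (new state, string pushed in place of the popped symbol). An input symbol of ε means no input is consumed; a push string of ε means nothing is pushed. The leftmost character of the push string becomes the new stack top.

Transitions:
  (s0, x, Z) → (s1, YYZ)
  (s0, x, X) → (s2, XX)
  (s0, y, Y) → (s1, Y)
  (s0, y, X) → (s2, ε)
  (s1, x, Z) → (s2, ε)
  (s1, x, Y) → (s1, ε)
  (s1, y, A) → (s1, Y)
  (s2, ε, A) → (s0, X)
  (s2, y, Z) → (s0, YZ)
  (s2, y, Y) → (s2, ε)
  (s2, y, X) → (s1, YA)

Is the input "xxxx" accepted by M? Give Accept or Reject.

(s0, xxxx, Z)
  read x, top Z: go to s1, push YYZ → (s1, xxx, YYZ)
  read x, top Y: go to s1, push ε → (s1, xx, YZ)
  read x, top Y: go to s1, push ε → (s1, x, Z)
  read x, top Z: go to s2, push ε → (s2, ε, ε)
All input consumed and the stack is empty.

Accept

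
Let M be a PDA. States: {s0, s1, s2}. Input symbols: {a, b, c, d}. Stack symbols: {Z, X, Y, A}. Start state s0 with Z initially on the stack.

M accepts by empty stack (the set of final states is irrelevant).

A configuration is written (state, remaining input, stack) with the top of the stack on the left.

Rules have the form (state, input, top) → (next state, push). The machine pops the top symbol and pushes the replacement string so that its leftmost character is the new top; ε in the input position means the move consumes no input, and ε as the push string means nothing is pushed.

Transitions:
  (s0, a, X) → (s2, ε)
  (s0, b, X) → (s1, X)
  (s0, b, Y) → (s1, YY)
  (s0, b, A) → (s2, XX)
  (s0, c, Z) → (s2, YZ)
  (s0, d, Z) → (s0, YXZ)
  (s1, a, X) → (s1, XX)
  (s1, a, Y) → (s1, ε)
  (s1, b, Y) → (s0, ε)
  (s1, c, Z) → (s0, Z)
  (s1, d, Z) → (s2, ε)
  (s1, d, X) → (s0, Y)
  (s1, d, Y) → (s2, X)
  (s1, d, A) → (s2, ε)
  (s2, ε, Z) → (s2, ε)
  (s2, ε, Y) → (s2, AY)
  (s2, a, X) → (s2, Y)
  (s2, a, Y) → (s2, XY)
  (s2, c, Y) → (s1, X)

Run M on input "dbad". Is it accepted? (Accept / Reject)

Reject

No computation consumes all input and empties the stack.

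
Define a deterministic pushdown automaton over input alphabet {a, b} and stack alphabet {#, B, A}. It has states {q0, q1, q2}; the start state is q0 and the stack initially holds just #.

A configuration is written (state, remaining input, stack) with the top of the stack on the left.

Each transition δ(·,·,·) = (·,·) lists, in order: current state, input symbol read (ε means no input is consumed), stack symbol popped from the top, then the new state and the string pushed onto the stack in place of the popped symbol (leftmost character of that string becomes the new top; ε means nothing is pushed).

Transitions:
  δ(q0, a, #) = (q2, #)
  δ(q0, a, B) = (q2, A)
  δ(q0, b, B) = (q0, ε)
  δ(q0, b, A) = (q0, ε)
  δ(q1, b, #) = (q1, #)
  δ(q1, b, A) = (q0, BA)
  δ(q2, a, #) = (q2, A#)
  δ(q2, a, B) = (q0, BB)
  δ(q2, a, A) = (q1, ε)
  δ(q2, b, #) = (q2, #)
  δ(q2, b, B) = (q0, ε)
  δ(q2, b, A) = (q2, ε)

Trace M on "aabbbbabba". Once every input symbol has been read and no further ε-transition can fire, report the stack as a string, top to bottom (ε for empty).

(q0, aabbbbabba, #)
  read a, top #: go to q2, push # → (q2, abbbbabba, #)
  read a, top #: go to q2, push A# → (q2, bbbbabba, A#)
  read b, top A: go to q2, push ε → (q2, bbbabba, #)
  read b, top #: go to q2, push # → (q2, bbabba, #)
  read b, top #: go to q2, push # → (q2, babba, #)
  read b, top #: go to q2, push # → (q2, abba, #)
  read a, top #: go to q2, push A# → (q2, bba, A#)
  read b, top A: go to q2, push ε → (q2, ba, #)
  read b, top #: go to q2, push # → (q2, a, #)
  read a, top #: go to q2, push A# → (q2, ε, A#)
All input consumed in state q2 with stack A#.

A#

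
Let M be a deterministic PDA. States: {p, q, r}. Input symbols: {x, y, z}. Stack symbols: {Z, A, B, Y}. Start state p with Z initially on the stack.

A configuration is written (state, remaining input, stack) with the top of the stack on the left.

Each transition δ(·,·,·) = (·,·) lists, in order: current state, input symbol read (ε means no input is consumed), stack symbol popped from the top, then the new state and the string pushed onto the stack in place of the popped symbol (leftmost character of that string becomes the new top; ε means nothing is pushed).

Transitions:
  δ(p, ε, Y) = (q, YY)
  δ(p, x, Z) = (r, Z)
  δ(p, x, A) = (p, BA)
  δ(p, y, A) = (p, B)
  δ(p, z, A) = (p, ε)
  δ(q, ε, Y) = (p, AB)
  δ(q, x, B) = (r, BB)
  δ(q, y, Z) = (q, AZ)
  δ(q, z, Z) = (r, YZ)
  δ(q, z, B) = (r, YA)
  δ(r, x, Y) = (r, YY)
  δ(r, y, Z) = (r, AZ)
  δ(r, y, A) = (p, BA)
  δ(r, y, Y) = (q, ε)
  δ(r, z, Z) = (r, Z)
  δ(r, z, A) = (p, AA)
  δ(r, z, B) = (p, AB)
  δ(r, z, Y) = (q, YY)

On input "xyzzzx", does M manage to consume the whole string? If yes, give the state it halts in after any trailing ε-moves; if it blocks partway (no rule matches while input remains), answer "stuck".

r

(p, xyzzzx, Z) ⊢ (r, yzzzx, Z) ⊢ (r, zzzx, AZ) ⊢ (p, zzx, AAZ) ⊢ (p, zx, AZ) ⊢ (p, x, Z) ⊢ (r, ε, Z)
All input consumed; M is in state r.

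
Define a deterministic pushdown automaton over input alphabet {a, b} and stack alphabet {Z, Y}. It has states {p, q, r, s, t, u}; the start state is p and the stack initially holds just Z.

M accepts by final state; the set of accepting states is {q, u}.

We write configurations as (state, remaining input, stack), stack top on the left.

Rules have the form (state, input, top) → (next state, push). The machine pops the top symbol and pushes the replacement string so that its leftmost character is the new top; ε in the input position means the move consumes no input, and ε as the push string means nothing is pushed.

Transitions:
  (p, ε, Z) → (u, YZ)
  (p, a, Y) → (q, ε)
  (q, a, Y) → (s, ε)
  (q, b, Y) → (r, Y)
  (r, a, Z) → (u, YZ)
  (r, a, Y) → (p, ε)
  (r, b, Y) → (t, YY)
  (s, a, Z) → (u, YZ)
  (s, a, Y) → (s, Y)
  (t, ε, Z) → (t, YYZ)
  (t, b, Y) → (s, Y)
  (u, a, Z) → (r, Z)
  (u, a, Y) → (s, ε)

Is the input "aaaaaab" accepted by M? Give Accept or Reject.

Reject

(p, aaaaaab, Z)
  ε-move, top Z: go to u, push YZ → (u, aaaaaab, YZ)
  read a, top Y: go to s, push ε → (s, aaaaab, Z)
  read a, top Z: go to u, push YZ → (u, aaaab, YZ)
  read a, top Y: go to s, push ε → (s, aaab, Z)
  read a, top Z: go to u, push YZ → (u, aab, YZ)
  read a, top Y: go to s, push ε → (s, ab, Z)
  read a, top Z: go to u, push YZ → (u, b, YZ)
No transition applies at (u, b, YZ); input not fully consumed.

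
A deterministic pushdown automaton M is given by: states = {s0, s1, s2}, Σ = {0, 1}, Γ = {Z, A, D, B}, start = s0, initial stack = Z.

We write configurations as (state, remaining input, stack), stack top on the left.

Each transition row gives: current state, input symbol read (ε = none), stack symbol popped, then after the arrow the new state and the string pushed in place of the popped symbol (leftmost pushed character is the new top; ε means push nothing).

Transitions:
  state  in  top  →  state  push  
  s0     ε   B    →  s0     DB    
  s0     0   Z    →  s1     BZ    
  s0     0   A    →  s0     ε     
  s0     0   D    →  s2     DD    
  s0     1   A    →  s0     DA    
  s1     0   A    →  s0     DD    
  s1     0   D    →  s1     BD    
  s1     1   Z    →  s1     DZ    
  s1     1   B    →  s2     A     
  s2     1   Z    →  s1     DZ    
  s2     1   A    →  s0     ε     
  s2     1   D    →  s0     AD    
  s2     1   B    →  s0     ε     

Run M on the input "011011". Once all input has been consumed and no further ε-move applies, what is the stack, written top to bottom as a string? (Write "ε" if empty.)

Z

(s0, 011011, Z)
  read 0, top Z: go to s1, push BZ → (s1, 11011, BZ)
  read 1, top B: go to s2, push A → (s2, 1011, AZ)
  read 1, top A: go to s0, push ε → (s0, 011, Z)
  read 0, top Z: go to s1, push BZ → (s1, 11, BZ)
  read 1, top B: go to s2, push A → (s2, 1, AZ)
  read 1, top A: go to s0, push ε → (s0, ε, Z)
All input consumed in state s0 with stack Z.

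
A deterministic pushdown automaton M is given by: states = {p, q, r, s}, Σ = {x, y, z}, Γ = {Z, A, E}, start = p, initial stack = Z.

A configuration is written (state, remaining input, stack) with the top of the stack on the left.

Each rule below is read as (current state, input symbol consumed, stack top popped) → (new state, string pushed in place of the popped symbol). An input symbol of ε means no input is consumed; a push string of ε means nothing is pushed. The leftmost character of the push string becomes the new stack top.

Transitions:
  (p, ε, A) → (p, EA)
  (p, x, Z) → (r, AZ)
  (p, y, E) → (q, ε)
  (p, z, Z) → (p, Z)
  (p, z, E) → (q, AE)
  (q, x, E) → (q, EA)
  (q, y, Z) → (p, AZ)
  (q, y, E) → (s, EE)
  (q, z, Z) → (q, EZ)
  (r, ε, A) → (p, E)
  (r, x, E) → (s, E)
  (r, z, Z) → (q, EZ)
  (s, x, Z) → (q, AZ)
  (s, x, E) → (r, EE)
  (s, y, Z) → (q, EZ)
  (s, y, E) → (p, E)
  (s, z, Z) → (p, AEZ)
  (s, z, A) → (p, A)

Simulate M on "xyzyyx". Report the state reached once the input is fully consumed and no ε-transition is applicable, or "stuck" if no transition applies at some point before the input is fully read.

(p, xyzyyx, Z)
  read x, top Z: go to r, push AZ → (r, yzyyx, AZ)
  ε-move, top A: go to p, push E → (p, yzyyx, EZ)
  read y, top E: go to q, push ε → (q, zyyx, Z)
  read z, top Z: go to q, push EZ → (q, yyx, EZ)
  read y, top E: go to s, push EE → (s, yx, EEZ)
  read y, top E: go to p, push E → (p, x, EEZ)
No transition for (p, x, top E); M blocks with input x remaining.

stuck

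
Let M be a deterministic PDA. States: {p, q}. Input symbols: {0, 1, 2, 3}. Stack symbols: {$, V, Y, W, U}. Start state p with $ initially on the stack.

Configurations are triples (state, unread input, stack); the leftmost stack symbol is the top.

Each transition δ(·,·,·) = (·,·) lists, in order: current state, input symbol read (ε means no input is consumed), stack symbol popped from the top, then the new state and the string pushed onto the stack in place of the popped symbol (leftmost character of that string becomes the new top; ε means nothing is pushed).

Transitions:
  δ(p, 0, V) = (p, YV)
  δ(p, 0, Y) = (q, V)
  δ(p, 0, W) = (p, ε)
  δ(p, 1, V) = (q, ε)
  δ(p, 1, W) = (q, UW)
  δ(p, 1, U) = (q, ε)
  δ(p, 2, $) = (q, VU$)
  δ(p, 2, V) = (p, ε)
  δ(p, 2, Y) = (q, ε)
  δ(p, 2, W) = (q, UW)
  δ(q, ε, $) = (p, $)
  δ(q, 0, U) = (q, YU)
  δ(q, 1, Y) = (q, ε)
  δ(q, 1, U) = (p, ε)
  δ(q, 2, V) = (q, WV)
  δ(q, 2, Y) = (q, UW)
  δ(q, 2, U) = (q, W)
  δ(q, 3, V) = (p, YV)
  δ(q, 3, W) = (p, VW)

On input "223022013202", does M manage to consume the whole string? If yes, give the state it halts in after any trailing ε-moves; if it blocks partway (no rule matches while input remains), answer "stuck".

stuck

(p, 223022013202, $)
  read 2, top $: go to q, push VU$ → (q, 23022013202, VU$)
  read 2, top V: go to q, push WV → (q, 3022013202, WVU$)
  read 3, top W: go to p, push VW → (p, 022013202, VWVU$)
  read 0, top V: go to p, push YV → (p, 22013202, YVWVU$)
  read 2, top Y: go to q, push ε → (q, 2013202, VWVU$)
  read 2, top V: go to q, push WV → (q, 013202, WVWVU$)
No transition for (q, 0, top W); M blocks with input 013202 remaining.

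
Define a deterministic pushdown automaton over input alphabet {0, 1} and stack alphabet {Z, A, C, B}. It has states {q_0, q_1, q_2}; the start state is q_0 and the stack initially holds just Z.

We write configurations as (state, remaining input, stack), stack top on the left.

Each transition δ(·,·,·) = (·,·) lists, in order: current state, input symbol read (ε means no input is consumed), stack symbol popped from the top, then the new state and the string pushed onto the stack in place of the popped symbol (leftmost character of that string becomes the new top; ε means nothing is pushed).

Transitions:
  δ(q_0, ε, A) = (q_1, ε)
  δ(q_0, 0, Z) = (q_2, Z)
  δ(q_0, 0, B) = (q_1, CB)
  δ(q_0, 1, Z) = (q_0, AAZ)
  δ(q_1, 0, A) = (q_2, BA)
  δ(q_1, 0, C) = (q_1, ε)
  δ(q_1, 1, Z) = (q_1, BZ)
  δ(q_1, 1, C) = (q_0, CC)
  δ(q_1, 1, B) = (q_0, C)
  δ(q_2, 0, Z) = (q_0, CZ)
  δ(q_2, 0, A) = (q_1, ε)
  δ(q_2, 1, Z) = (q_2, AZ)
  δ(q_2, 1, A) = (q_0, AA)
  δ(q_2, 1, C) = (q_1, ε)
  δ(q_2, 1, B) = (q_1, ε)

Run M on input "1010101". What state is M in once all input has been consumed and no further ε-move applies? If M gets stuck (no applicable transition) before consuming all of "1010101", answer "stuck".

q_1

(q_0, 1010101, Z)
  read 1, top Z: go to q_0, push AAZ → (q_0, 010101, AAZ)
  ε-move, top A: go to q_1, push ε → (q_1, 010101, AZ)
  read 0, top A: go to q_2, push BA → (q_2, 10101, BAZ)
  read 1, top B: go to q_1, push ε → (q_1, 0101, AZ)
  read 0, top A: go to q_2, push BA → (q_2, 101, BAZ)
  read 1, top B: go to q_1, push ε → (q_1, 01, AZ)
  read 0, top A: go to q_2, push BA → (q_2, 1, BAZ)
  read 1, top B: go to q_1, push ε → (q_1, ε, AZ)
All input consumed; M is in state q_1.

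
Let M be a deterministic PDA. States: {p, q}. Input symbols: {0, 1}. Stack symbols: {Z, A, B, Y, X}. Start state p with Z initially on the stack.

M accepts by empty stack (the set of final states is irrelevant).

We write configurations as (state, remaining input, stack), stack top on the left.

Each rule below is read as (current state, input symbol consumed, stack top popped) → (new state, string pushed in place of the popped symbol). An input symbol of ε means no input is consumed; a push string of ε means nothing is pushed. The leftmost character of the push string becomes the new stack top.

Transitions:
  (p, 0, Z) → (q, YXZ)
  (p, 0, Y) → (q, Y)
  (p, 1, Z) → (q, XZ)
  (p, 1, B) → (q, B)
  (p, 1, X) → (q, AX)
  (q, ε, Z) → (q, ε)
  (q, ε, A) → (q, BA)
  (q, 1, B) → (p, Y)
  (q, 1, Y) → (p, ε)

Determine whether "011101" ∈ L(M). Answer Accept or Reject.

Reject

(p, 011101, Z)
  read 0, top Z: go to q, push YXZ → (q, 11101, YXZ)
  read 1, top Y: go to p, push ε → (p, 1101, XZ)
  read 1, top X: go to q, push AX → (q, 101, AXZ)
  ε-move, top A: go to q, push BA → (q, 101, BAXZ)
  read 1, top B: go to p, push Y → (p, 01, YAXZ)
  read 0, top Y: go to q, push Y → (q, 1, YAXZ)
  read 1, top Y: go to p, push ε → (p, ε, AXZ)
All input consumed; stack is AXZ, not empty, and no further ε-move applies.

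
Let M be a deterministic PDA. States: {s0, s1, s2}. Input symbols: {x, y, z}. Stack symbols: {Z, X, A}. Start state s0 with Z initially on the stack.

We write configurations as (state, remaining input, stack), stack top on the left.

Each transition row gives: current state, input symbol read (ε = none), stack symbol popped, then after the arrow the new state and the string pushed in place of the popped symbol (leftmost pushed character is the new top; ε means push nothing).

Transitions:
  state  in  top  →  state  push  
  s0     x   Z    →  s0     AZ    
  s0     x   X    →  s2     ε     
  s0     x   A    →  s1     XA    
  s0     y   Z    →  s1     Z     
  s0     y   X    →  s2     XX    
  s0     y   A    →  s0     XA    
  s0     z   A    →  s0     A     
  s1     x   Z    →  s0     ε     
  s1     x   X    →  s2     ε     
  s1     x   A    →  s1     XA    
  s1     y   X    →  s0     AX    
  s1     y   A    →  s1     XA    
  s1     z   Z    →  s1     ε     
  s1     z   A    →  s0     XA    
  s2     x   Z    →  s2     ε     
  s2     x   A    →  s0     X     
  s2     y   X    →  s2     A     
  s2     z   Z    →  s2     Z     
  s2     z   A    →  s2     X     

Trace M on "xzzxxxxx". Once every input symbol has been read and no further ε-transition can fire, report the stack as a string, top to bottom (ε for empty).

ε

(s0, xzzxxxxx, Z)
  read x, top Z: go to s0, push AZ → (s0, zzxxxxx, AZ)
  read z, top A: go to s0, push A → (s0, zxxxxx, AZ)
  read z, top A: go to s0, push A → (s0, xxxxx, AZ)
  read x, top A: go to s1, push XA → (s1, xxxx, XAZ)
  read x, top X: go to s2, push ε → (s2, xxx, AZ)
  read x, top A: go to s0, push X → (s0, xx, XZ)
  read x, top X: go to s2, push ε → (s2, x, Z)
  read x, top Z: go to s2, push ε → (s2, ε, ε)
All input consumed in state s2 with stack ε.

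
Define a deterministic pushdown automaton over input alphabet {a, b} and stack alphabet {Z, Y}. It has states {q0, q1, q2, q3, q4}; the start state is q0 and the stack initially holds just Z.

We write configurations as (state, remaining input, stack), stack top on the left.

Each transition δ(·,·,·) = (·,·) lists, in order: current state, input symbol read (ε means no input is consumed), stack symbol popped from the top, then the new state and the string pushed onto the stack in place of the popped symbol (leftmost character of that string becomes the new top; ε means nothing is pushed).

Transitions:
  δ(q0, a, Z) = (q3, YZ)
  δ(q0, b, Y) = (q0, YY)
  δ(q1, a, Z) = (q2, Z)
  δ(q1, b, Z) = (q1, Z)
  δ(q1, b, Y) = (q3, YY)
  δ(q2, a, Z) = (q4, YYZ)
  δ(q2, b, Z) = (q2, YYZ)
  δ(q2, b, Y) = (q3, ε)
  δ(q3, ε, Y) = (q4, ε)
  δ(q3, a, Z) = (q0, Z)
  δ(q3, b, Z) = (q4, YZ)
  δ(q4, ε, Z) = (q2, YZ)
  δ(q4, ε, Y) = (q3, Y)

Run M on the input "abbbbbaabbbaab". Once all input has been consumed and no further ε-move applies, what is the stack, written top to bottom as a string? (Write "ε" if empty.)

(q0, abbbbbaabbbaab, Z)
  read a, top Z: go to q3, push YZ → (q3, bbbbbaabbbaab, YZ)
  ε-move, top Y: go to q4, push ε → (q4, bbbbbaabbbaab, Z)
  ε-move, top Z: go to q2, push YZ → (q2, bbbbbaabbbaab, YZ)
  read b, top Y: go to q3, push ε → (q3, bbbbaabbbaab, Z)
  read b, top Z: go to q4, push YZ → (q4, bbbaabbbaab, YZ)
  ε-move, top Y: go to q3, push Y → (q3, bbbaabbbaab, YZ)
  ε-move, top Y: go to q4, push ε → (q4, bbbaabbbaab, Z)
  ε-move, top Z: go to q2, push YZ → (q2, bbbaabbbaab, YZ)
  read b, top Y: go to q3, push ε → (q3, bbaabbbaab, Z)
  read b, top Z: go to q4, push YZ → (q4, baabbbaab, YZ)
  ε-move, top Y: go to q3, push Y → (q3, baabbbaab, YZ)
  ε-move, top Y: go to q4, push ε → (q4, baabbbaab, Z)
  ε-move, top Z: go to q2, push YZ → (q2, baabbbaab, YZ)
  read b, top Y: go to q3, push ε → (q3, aabbbaab, Z)
  read a, top Z: go to q0, push Z → (q0, abbbaab, Z)
  read a, top Z: go to q3, push YZ → (q3, bbbaab, YZ)
  ε-move, top Y: go to q4, push ε → (q4, bbbaab, Z)
  ε-move, top Z: go to q2, push YZ → (q2, bbbaab, YZ)
  read b, top Y: go to q3, push ε → (q3, bbaab, Z)
  read b, top Z: go to q4, push YZ → (q4, baab, YZ)
  ε-move, top Y: go to q3, push Y → (q3, baab, YZ)
  ε-move, top Y: go to q4, push ε → (q4, baab, Z)
  ε-move, top Z: go to q2, push YZ → (q2, baab, YZ)
  read b, top Y: go to q3, push ε → (q3, aab, Z)
  read a, top Z: go to q0, push Z → (q0, ab, Z)
  read a, top Z: go to q3, push YZ → (q3, b, YZ)
  ε-move, top Y: go to q4, push ε → (q4, b, Z)
  ε-move, top Z: go to q2, push YZ → (q2, b, YZ)
  read b, top Y: go to q3, push ε → (q3, ε, Z)
All input consumed in state q3 with stack Z.

Z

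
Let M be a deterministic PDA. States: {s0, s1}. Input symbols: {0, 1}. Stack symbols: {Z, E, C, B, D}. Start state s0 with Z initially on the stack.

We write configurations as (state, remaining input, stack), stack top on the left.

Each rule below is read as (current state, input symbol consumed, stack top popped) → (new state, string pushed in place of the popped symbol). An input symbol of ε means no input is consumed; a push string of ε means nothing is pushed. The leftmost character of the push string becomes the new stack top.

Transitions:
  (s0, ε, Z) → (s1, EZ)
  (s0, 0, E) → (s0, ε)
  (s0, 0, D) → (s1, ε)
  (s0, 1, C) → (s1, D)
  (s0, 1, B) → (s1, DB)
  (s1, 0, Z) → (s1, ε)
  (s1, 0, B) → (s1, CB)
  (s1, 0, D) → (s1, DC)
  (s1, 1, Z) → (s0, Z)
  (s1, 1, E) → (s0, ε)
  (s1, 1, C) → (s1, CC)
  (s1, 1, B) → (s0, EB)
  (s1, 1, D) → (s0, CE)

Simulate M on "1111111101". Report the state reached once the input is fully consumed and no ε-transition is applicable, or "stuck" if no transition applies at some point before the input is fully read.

(s0, 1111111101, Z)
  ε-move, top Z: go to s1, push EZ → (s1, 1111111101, EZ)
  read 1, top E: go to s0, push ε → (s0, 111111101, Z)
  ε-move, top Z: go to s1, push EZ → (s1, 111111101, EZ)
  read 1, top E: go to s0, push ε → (s0, 11111101, Z)
  ε-move, top Z: go to s1, push EZ → (s1, 11111101, EZ)
  read 1, top E: go to s0, push ε → (s0, 1111101, Z)
  ε-move, top Z: go to s1, push EZ → (s1, 1111101, EZ)
  read 1, top E: go to s0, push ε → (s0, 111101, Z)
  ε-move, top Z: go to s1, push EZ → (s1, 111101, EZ)
  read 1, top E: go to s0, push ε → (s0, 11101, Z)
  ε-move, top Z: go to s1, push EZ → (s1, 11101, EZ)
  read 1, top E: go to s0, push ε → (s0, 1101, Z)
  ε-move, top Z: go to s1, push EZ → (s1, 1101, EZ)
  read 1, top E: go to s0, push ε → (s0, 101, Z)
  ε-move, top Z: go to s1, push EZ → (s1, 101, EZ)
  read 1, top E: go to s0, push ε → (s0, 01, Z)
  ε-move, top Z: go to s1, push EZ → (s1, 01, EZ)
No transition for (s1, 0, top E); M blocks with input 01 remaining.

stuck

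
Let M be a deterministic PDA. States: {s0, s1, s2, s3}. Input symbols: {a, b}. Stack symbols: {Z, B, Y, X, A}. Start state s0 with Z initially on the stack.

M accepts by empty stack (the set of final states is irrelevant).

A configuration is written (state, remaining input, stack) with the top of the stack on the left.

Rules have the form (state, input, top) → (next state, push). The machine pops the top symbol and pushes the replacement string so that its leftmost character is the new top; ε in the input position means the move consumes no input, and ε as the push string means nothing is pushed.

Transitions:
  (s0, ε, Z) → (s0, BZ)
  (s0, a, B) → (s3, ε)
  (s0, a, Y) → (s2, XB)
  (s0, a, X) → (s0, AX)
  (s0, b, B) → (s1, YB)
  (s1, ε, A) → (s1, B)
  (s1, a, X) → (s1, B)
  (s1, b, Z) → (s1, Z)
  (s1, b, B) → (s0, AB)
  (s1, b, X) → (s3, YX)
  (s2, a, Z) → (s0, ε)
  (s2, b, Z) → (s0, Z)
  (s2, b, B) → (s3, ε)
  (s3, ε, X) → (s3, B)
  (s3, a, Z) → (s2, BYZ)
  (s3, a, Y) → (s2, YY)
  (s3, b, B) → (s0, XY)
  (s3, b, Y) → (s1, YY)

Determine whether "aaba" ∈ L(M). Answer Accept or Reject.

(s0, aaba, Z) ⊢ (s0, aaba, BZ) ⊢ (s3, aba, Z) ⊢ (s2, ba, BYZ) ⊢ (s3, a, YZ) ⊢ (s2, ε, YYZ)
All input consumed; stack is YYZ, not empty, and no further ε-move applies.

Reject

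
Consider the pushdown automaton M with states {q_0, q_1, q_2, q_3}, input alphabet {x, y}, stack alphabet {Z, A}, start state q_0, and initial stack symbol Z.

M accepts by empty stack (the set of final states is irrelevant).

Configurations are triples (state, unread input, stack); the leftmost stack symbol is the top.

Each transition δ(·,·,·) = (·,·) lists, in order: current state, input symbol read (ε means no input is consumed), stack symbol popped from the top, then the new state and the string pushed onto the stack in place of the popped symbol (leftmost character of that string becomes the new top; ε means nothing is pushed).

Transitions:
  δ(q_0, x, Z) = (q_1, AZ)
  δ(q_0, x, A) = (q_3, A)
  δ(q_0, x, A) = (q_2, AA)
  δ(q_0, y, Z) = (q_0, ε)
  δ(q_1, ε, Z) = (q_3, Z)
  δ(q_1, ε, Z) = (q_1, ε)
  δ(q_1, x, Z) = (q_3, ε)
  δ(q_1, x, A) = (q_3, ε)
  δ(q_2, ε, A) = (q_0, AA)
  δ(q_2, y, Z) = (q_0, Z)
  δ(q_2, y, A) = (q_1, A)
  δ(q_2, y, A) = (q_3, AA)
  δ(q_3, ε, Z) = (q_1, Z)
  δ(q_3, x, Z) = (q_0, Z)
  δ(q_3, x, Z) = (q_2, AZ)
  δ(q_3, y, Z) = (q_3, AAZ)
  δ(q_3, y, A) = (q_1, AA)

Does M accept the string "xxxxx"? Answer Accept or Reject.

One accepting computation: (q_0, xxxxx, Z) ⊢ (q_1, xxxx, AZ) ⊢ (q_3, xxx, Z) ⊢ (q_0, xx, Z) ⊢ (q_1, x, AZ) ⊢ (q_3, ε, Z) ⊢ (q_1, ε, Z) ⊢ (q_1, ε, ε)
All input consumed and the stack is empty.

Accept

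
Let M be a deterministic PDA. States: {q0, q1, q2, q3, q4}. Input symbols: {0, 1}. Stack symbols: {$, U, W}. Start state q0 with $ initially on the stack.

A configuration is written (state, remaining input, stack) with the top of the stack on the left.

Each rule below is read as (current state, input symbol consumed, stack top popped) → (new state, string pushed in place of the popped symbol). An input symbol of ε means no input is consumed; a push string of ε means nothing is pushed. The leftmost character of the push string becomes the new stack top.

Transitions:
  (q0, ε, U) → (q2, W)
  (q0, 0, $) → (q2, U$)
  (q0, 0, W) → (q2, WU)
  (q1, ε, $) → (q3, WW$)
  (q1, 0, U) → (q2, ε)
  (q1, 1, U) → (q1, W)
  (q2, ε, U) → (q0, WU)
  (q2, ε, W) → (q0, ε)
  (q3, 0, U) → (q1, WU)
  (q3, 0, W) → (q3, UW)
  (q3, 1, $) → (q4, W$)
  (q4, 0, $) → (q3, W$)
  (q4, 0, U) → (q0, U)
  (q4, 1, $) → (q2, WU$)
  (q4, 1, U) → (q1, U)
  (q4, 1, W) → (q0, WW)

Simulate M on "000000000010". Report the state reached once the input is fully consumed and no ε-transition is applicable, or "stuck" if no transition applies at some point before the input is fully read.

stuck

(q0, 000000000010, $) ⊢ (q2, 00000000010, U$) ⊢ (q0, 00000000010, WU$) ⊢ (q2, 0000000010, WUU$) ⊢ (q0, 0000000010, UU$) ⊢ (q2, 0000000010, WU$) ⊢ (q0, 0000000010, U$) ⊢ (q2, 0000000010, W$) ⊢ (q0, 0000000010, $) ⊢ (q2, 000000010, U$) ⊢ (q0, 000000010, WU$) ⊢ (q2, 00000010, WUU$) ⊢ (q0, 00000010, UU$) ⊢ (q2, 00000010, WU$) ⊢ (q0, 00000010, U$) ⊢ (q2, 00000010, W$) ⊢ (q0, 00000010, $) ⊢ (q2, 0000010, U$) ⊢ (q0, 0000010, WU$) ⊢ (q2, 000010, WUU$) ⊢ (q0, 000010, UU$) ⊢ (q2, 000010, WU$) ⊢ (q0, 000010, U$) ⊢ (q2, 000010, W$) ⊢ (q0, 000010, $) ⊢ (q2, 00010, U$) ⊢ (q0, 00010, WU$) ⊢ (q2, 0010, WUU$) ⊢ (q0, 0010, UU$) ⊢ (q2, 0010, WU$) ⊢ (q0, 0010, U$) ⊢ (q2, 0010, W$) ⊢ (q0, 0010, $) ⊢ (q2, 010, U$) ⊢ (q0, 010, WU$) ⊢ (q2, 10, WUU$) ⊢ (q0, 10, UU$) ⊢ (q2, 10, WU$) ⊢ (q0, 10, U$) ⊢ (q2, 10, W$) ⊢ (q0, 10, $)
No transition for (q0, 1, top $); M blocks with input 10 remaining.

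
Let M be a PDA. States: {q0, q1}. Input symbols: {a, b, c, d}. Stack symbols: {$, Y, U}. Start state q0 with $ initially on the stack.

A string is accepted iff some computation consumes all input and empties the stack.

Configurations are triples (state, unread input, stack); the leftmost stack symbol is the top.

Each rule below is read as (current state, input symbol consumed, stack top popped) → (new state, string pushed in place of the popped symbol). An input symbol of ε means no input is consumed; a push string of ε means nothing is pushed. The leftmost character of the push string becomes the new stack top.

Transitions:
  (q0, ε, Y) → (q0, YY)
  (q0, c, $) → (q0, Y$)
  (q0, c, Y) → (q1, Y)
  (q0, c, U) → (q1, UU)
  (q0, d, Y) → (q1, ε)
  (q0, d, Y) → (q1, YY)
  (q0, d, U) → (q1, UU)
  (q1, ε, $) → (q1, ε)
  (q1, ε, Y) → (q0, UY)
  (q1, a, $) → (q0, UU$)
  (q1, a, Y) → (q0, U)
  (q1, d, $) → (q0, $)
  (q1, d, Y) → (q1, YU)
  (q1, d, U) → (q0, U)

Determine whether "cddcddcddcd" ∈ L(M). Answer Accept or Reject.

One accepting computation: (q0, cddcddcddcd, $) ⊢ (q0, ddcddcddcd, Y$) ⊢ (q1, dcddcddcd, $) ⊢ (q0, cddcddcd, $) ⊢ (q0, ddcddcd, Y$) ⊢ (q1, dcddcd, $) ⊢ (q0, cddcd, $) ⊢ (q0, ddcd, Y$) ⊢ (q1, dcd, $) ⊢ (q0, cd, $) ⊢ (q0, d, Y$) ⊢ (q1, ε, $) ⊢ (q1, ε, ε)
All input consumed and the stack is empty.

Accept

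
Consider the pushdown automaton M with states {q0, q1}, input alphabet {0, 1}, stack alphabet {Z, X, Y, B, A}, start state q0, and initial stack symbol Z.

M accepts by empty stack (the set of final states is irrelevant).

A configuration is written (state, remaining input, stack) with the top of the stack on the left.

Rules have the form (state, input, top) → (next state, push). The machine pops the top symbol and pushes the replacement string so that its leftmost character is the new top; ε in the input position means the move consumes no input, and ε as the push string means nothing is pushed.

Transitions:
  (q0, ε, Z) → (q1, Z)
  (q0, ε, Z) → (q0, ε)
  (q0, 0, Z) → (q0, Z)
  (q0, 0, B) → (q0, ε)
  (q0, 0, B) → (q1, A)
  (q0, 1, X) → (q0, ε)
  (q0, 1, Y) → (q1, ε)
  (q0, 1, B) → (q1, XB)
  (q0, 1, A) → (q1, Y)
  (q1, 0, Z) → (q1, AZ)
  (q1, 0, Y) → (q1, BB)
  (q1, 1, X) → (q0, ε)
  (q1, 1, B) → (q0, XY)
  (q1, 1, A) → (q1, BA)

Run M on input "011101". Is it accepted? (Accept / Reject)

No computation consumes all input and empties the stack.

Reject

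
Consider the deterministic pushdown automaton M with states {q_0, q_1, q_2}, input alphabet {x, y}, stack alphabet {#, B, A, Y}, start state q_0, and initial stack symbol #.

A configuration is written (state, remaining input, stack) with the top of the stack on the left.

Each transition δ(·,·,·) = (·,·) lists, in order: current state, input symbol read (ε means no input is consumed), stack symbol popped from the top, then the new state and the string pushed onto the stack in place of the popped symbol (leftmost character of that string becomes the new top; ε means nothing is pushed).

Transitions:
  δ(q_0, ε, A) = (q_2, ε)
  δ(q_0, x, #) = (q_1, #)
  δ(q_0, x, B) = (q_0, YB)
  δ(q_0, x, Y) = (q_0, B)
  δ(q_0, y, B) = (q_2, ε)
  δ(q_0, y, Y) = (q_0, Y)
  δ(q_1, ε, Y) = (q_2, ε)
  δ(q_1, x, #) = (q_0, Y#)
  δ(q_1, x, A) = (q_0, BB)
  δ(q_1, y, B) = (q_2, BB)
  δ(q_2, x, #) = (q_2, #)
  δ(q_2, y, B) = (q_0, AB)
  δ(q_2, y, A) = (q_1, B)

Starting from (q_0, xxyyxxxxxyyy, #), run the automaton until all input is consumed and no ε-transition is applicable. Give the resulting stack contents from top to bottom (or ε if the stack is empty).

BB#

(q_0, xxyyxxxxxyyy, #)
  read x, top #: go to q_1, push # → (q_1, xyyxxxxxyyy, #)
  read x, top #: go to q_0, push Y# → (q_0, yyxxxxxyyy, Y#)
  read y, top Y: go to q_0, push Y → (q_0, yxxxxxyyy, Y#)
  read y, top Y: go to q_0, push Y → (q_0, xxxxxyyy, Y#)
  read x, top Y: go to q_0, push B → (q_0, xxxxyyy, B#)
  read x, top B: go to q_0, push YB → (q_0, xxxyyy, YB#)
  read x, top Y: go to q_0, push B → (q_0, xxyyy, BB#)
  read x, top B: go to q_0, push YB → (q_0, xyyy, YBB#)
  read x, top Y: go to q_0, push B → (q_0, yyy, BBB#)
  read y, top B: go to q_2, push ε → (q_2, yy, BB#)
  read y, top B: go to q_0, push AB → (q_0, y, ABB#)
  ε-move, top A: go to q_2, push ε → (q_2, y, BB#)
  read y, top B: go to q_0, push AB → (q_0, ε, ABB#)
  ε-move, top A: go to q_2, push ε → (q_2, ε, BB#)
All input consumed in state q_2 with stack BB#.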